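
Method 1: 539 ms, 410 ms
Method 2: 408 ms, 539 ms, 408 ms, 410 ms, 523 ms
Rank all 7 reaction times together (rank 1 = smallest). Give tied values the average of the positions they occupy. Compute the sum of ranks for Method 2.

Sorted (ascending): 408, 408, 410, 410, 523, 539, 539
The 2 values of 408 occupy positions 1–2 → average rank (1+2)/2 = 1.5.
The 2 values of 410 occupy positions 3–4 → average rank (3+4)/2 = 3.5.
The 2 values of 539 occupy positions 6–7 → average rank (6+7)/2 = 6.5.
Method 2 values → pooled ranks: 408→1.5, 539→6.5, 408→1.5, 410→3.5, 523→5
Rank sum = 1.5 + 6.5 + 1.5 + 3.5 + 5 = 18

18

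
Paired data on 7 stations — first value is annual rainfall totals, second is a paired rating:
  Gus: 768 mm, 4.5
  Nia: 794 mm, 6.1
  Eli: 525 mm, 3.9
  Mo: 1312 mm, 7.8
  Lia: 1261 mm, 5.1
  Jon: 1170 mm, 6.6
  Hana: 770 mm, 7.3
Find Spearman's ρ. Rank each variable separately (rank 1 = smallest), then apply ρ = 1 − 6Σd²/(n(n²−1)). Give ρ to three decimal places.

0.679

Ranks of variable 1: 2, 4, 1, 7, 6, 5, 3
Ranks of variable 2: 2, 4, 1, 7, 3, 5, 6
d = r₁ − r₂: 0, 0, 0, 0, 3, 0, -3
d²: 0, 0, 0, 0, 9, 0, 9; Σd² = 18
ρ = 1 − 6·18/(7·48) = 1 − 108/336 = 0.679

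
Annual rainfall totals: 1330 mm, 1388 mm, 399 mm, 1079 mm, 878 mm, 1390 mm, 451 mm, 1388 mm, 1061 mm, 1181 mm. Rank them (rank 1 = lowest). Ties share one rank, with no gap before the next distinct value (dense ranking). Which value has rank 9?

Sorted (ascending): 399, 451, 878, 1061, 1079, 1181, 1330, 1388, 1388, 1390
The 2 values of 1388 share dense rank 8.
Remaining distinct values take the next consecutive integers.
Rank 9 → value 1390.

1390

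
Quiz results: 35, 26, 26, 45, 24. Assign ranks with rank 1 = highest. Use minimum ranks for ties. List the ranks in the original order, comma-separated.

2, 3, 3, 1, 5

Sorted (descending): 45, 35, 26, 26, 24
The 2 values of 26 occupy positions 3–4 → each gets rank 3.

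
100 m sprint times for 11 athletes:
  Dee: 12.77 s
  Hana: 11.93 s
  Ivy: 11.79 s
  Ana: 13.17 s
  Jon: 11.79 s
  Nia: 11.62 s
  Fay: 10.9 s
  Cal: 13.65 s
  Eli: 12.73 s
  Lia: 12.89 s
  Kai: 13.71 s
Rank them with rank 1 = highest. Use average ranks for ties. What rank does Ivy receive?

8.5

Sorted (descending): 13.71, 13.65, 13.17, 12.89, 12.77, 12.73, 11.93, 11.79, 11.79, 11.62, 10.9
The 2 values of 11.79 occupy positions 8–9 → average rank (8+9)/2 = 8.5.
Ivy has value 11.79 s → rank 8.5.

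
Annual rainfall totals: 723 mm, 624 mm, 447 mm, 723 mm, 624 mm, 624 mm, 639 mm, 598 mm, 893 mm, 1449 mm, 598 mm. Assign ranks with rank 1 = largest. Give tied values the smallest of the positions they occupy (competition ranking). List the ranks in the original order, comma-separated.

3, 6, 11, 3, 6, 6, 5, 9, 2, 1, 9

Sorted (descending): 1449, 893, 723, 723, 639, 624, 624, 624, 598, 598, 447
The 2 values of 723 occupy positions 3–4 → each gets rank 3.
The 3 values of 624 occupy positions 6–8 → each gets rank 6.
The 2 values of 598 occupy positions 9–10 → each gets rank 9.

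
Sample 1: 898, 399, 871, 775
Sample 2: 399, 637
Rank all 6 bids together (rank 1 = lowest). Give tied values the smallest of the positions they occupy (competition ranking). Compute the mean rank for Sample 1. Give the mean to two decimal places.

4.00

Sorted (ascending): 399, 399, 637, 775, 871, 898
The 2 values of 399 occupy positions 1–2 → each gets rank 1.
Sample 1 values → pooled ranks: 898→6, 399→1, 871→5, 775→4
Mean rank = (6 + 1 + 5 + 4) / 4 = 4.00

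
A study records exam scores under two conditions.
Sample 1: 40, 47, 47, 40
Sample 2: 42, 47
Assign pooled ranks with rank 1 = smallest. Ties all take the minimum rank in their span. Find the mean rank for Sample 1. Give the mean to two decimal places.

2.50

Sorted (ascending): 40, 40, 42, 47, 47, 47
The 2 values of 40 occupy positions 1–2 → each gets rank 1.
The 3 values of 47 occupy positions 4–6 → each gets rank 4.
Sample 1 values → pooled ranks: 40→1, 47→4, 47→4, 40→1
Mean rank = (1 + 4 + 4 + 1) / 4 = 2.50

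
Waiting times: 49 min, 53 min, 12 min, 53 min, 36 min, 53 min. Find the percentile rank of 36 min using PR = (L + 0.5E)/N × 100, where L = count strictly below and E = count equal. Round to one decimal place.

N = 6.
Strictly below 36: 1. Equal to 36: 1.
PR = (1 + 0.5·1)/6 × 100 = 25.0

25.0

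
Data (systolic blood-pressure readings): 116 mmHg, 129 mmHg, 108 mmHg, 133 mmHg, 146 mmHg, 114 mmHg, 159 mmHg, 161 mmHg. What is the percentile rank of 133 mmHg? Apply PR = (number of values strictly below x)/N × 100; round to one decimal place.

50.0

N = 8.
Strictly below 133: 4. Equal to 133: 1.
PR = 4/8 × 100 = 50.0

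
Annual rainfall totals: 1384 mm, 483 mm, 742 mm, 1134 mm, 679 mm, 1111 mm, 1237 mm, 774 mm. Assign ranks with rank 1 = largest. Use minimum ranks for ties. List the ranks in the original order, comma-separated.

Sorted (descending): 1384, 1237, 1134, 1111, 774, 742, 679, 483
No ties — each value takes its position as its rank.

1, 8, 6, 3, 7, 4, 2, 5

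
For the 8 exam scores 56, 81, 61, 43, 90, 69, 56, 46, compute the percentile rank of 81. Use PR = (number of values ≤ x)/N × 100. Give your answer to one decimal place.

87.5

N = 8.
Strictly below 81: 6. Equal to 81: 1.
PR = 7/8 × 100 = 87.5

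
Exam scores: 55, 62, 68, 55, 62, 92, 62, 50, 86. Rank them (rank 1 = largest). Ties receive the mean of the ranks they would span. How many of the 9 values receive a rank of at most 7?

6

Sorted (descending): 92, 86, 68, 62, 62, 62, 55, 55, 50
The 3 values of 62 occupy positions 4–6 → average rank 5.
The 2 values of 55 occupy positions 7–8 → average rank (7+8)/2 = 7.5.
Ranks ≤ 7: {1, 2, 3, 5, 5, 5} → 6 values.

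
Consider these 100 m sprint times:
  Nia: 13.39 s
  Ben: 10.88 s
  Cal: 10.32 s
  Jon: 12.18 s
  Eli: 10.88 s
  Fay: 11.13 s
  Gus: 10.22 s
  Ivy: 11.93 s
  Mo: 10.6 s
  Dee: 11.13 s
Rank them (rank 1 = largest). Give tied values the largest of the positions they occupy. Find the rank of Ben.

7

Sorted (descending): 13.39, 12.18, 11.93, 11.13, 11.13, 10.88, 10.88, 10.6, 10.32, 10.22
The 2 values of 11.13 occupy positions 4–5 → each gets rank 5.
The 2 values of 10.88 occupy positions 6–7 → each gets rank 7.
Ben has value 10.88 s → rank 7.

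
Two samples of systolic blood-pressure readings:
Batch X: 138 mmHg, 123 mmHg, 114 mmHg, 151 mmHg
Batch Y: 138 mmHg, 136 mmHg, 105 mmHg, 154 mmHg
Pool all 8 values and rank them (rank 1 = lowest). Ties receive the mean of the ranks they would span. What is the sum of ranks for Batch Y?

Sorted (ascending): 105, 114, 123, 136, 138, 138, 151, 154
The 2 values of 138 occupy positions 5–6 → average rank (5+6)/2 = 5.5.
Batch Y values → pooled ranks: 138→5.5, 136→4, 105→1, 154→8
Rank sum = 5.5 + 4 + 1 + 8 = 18.5

18.5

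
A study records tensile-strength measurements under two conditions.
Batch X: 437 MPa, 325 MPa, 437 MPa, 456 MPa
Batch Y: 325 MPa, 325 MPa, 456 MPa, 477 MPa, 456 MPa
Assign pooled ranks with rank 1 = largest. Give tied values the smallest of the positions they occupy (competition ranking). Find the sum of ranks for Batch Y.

Sorted (descending): 477, 456, 456, 456, 437, 437, 325, 325, 325
The 3 values of 456 occupy positions 2–4 → each gets rank 2.
The 2 values of 437 occupy positions 5–6 → each gets rank 5.
The 3 values of 325 occupy positions 7–9 → each gets rank 7.
Batch Y values → pooled ranks: 325→7, 325→7, 456→2, 477→1, 456→2
Rank sum = 7 + 7 + 2 + 1 + 2 = 19

19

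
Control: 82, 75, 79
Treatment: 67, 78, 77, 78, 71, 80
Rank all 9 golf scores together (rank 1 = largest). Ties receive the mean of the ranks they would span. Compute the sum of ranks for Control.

Sorted (descending): 82, 80, 79, 78, 78, 77, 75, 71, 67
The 2 values of 78 occupy positions 4–5 → average rank (4+5)/2 = 4.5.
Control values → pooled ranks: 82→1, 75→7, 79→3
Rank sum = 1 + 7 + 3 = 11

11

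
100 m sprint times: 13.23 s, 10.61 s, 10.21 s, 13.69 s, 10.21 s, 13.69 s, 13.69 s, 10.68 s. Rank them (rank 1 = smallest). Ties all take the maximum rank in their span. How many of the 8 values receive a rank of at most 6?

Sorted (ascending): 10.21, 10.21, 10.61, 10.68, 13.23, 13.69, 13.69, 13.69
The 2 values of 10.21 occupy positions 1–2 → each gets rank 2.
The 3 values of 13.69 occupy positions 6–8 → each gets rank 8.
Ranks ≤ 6: {2, 2, 3, 4, 5} → 5 values.

5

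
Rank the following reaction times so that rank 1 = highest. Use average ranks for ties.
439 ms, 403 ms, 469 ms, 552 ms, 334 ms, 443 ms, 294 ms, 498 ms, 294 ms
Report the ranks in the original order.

5, 6, 3, 1, 7, 4, 8.5, 2, 8.5

Sorted (descending): 552, 498, 469, 443, 439, 403, 334, 294, 294
The 2 values of 294 occupy positions 8–9 → average rank (8+9)/2 = 8.5.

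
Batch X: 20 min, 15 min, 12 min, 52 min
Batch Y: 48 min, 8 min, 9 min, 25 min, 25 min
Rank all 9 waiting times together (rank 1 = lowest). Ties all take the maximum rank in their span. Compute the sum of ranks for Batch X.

Sorted (ascending): 8, 9, 12, 15, 20, 25, 25, 48, 52
The 2 values of 25 occupy positions 6–7 → each gets rank 7.
Batch X values → pooled ranks: 20→5, 15→4, 12→3, 52→9
Rank sum = 5 + 4 + 3 + 9 = 21

21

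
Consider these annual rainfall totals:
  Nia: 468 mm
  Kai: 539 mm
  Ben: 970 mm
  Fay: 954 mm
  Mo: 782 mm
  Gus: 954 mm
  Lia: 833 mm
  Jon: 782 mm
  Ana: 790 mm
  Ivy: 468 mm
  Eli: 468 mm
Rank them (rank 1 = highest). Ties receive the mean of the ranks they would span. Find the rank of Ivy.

10

Sorted (descending): 970, 954, 954, 833, 790, 782, 782, 539, 468, 468, 468
The 2 values of 954 occupy positions 2–3 → average rank (2+3)/2 = 2.5.
The 2 values of 782 occupy positions 6–7 → average rank (6+7)/2 = 6.5.
The 3 values of 468 occupy positions 9–11 → average rank 10.
Ivy has value 468 mm → rank 10.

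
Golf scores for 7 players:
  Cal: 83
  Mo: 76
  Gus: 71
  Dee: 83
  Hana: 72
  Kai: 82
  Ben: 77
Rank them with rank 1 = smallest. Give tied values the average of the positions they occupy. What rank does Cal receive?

Sorted (ascending): 71, 72, 76, 77, 82, 83, 83
The 2 values of 83 occupy positions 6–7 → average rank (6+7)/2 = 6.5.
Cal has value 83 → rank 6.5.

6.5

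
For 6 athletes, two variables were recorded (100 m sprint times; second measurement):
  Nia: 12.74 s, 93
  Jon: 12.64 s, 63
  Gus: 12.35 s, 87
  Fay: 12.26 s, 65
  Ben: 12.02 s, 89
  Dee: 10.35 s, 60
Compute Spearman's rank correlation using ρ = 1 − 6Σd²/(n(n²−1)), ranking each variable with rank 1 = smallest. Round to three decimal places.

Ranks of variable 1: 6, 5, 4, 3, 2, 1
Ranks of variable 2: 6, 2, 4, 3, 5, 1
d = r₁ − r₂: 0, 3, 0, 0, -3, 0
d²: 0, 9, 0, 0, 9, 0; Σd² = 18
ρ = 1 − 6·18/(6·35) = 1 − 108/210 = 0.486

0.486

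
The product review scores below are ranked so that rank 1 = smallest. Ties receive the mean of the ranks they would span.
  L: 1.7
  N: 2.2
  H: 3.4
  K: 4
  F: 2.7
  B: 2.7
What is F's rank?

3.5

Sorted (ascending): 1.7, 2.2, 2.7, 2.7, 3.4, 4
The 2 values of 2.7 occupy positions 3–4 → average rank (3+4)/2 = 3.5.
F has value 2.7 → rank 3.5.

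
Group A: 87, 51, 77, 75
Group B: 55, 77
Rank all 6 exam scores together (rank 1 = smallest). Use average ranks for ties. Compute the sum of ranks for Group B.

6.5

Sorted (ascending): 51, 55, 75, 77, 77, 87
The 2 values of 77 occupy positions 4–5 → average rank (4+5)/2 = 4.5.
Group B values → pooled ranks: 55→2, 77→4.5
Rank sum = 2 + 4.5 = 6.5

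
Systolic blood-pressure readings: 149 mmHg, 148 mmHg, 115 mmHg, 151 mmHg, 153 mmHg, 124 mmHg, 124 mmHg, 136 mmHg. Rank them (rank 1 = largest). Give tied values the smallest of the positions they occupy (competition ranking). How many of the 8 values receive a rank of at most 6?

7

Sorted (descending): 153, 151, 149, 148, 136, 124, 124, 115
The 2 values of 124 occupy positions 6–7 → each gets rank 6.
Ranks ≤ 6: {1, 2, 3, 4, 5, 6, 6} → 7 values.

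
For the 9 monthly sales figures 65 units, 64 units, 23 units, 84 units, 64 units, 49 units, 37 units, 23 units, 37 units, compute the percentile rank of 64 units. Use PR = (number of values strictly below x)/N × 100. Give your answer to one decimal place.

55.6

N = 9.
Strictly below 64: 5. Equal to 64: 2.
PR = 5/9 × 100 = 55.6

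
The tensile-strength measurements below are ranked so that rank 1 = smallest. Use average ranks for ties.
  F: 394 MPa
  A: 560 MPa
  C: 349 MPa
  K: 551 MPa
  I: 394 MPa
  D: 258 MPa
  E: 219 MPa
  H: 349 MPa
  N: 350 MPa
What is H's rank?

Sorted (ascending): 219, 258, 349, 349, 350, 394, 394, 551, 560
The 2 values of 349 occupy positions 3–4 → average rank (3+4)/2 = 3.5.
The 2 values of 394 occupy positions 6–7 → average rank (6+7)/2 = 6.5.
H has value 349 MPa → rank 3.5.

3.5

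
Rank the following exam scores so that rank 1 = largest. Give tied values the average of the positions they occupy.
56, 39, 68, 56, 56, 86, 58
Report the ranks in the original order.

5, 7, 2, 5, 5, 1, 3

Sorted (descending): 86, 68, 58, 56, 56, 56, 39
The 3 values of 56 occupy positions 4–6 → average rank 5.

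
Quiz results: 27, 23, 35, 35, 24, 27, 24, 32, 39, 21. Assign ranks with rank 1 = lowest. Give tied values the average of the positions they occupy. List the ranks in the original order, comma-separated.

Sorted (ascending): 21, 23, 24, 24, 27, 27, 32, 35, 35, 39
The 2 values of 24 occupy positions 3–4 → average rank (3+4)/2 = 3.5.
The 2 values of 27 occupy positions 5–6 → average rank (5+6)/2 = 5.5.
The 2 values of 35 occupy positions 8–9 → average rank (8+9)/2 = 8.5.

5.5, 2, 8.5, 8.5, 3.5, 5.5, 3.5, 7, 10, 1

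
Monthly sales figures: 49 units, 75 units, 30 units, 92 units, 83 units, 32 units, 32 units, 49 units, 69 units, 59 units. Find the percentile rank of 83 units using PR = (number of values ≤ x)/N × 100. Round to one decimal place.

N = 10.
Strictly below 83: 8. Equal to 83: 1.
PR = 9/10 × 100 = 90.0

90.0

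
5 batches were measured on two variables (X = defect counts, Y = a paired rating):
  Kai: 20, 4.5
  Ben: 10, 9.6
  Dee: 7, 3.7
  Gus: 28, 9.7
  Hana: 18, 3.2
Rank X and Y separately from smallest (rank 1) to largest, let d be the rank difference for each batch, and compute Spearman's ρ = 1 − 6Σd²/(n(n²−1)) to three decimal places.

Ranks of variable 1: 4, 2, 1, 5, 3
Ranks of variable 2: 3, 4, 2, 5, 1
d = r₁ − r₂: 1, -2, -1, 0, 2
d²: 1, 4, 1, 0, 4; Σd² = 10
ρ = 1 − 6·10/(5·24) = 1 − 60/120 = 0.500

0.500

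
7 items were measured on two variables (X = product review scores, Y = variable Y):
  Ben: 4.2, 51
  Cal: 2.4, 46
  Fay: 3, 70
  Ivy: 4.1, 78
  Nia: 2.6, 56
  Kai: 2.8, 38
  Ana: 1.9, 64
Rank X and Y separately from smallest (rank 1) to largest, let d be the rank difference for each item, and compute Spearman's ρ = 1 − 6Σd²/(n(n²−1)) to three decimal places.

0.214

Ranks of variable 1: 7, 2, 5, 6, 3, 4, 1
Ranks of variable 2: 3, 2, 6, 7, 4, 1, 5
d = r₁ − r₂: 4, 0, -1, -1, -1, 3, -4
d²: 16, 0, 1, 1, 1, 9, 16; Σd² = 44
ρ = 1 − 6·44/(7·48) = 1 − 264/336 = 0.214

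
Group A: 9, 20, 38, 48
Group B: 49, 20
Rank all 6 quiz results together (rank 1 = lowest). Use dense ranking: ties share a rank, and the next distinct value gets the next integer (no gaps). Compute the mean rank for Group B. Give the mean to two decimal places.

Sorted (ascending): 9, 20, 20, 38, 48, 49
The 2 values of 20 share dense rank 2.
Remaining distinct values take the next consecutive integers.
Group B values → pooled ranks: 49→5, 20→2
Mean rank = (5 + 2) / 2 = 3.50

3.50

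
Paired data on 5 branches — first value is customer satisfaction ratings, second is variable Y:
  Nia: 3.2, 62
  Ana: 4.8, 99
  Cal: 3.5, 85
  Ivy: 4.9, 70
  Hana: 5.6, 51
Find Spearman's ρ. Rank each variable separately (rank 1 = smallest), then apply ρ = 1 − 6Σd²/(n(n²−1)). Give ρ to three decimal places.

Ranks of variable 1: 1, 3, 2, 4, 5
Ranks of variable 2: 2, 5, 4, 3, 1
d = r₁ − r₂: -1, -2, -2, 1, 4
d²: 1, 4, 4, 1, 16; Σd² = 26
ρ = 1 − 6·26/(5·24) = 1 − 156/120 = -0.300

-0.300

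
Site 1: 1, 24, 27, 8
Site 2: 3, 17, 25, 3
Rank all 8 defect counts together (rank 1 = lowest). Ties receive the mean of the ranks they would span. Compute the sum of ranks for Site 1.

19

Sorted (ascending): 1, 3, 3, 8, 17, 24, 25, 27
The 2 values of 3 occupy positions 2–3 → average rank (2+3)/2 = 2.5.
Site 1 values → pooled ranks: 1→1, 24→6, 27→8, 8→4
Rank sum = 1 + 6 + 8 + 4 = 19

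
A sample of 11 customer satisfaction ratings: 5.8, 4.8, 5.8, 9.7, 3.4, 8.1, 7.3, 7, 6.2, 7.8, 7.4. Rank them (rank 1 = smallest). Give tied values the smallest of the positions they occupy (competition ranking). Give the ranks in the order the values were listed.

3, 2, 3, 11, 1, 10, 7, 6, 5, 9, 8

Sorted (ascending): 3.4, 4.8, 5.8, 5.8, 6.2, 7, 7.3, 7.4, 7.8, 8.1, 9.7
The 2 values of 5.8 occupy positions 3–4 → each gets rank 3.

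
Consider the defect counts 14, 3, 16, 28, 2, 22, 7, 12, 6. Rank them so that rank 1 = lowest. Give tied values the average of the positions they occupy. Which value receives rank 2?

3

Sorted (ascending): 2, 3, 6, 7, 12, 14, 16, 22, 28
No ties — each value takes its position as its rank.
Rank 2 → value 3.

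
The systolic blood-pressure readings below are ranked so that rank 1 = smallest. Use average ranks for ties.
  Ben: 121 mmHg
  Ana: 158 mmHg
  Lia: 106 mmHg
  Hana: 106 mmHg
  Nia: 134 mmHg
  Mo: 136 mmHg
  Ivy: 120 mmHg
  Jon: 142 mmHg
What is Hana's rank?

1.5

Sorted (ascending): 106, 106, 120, 121, 134, 136, 142, 158
The 2 values of 106 occupy positions 1–2 → average rank (1+2)/2 = 1.5.
Hana has value 106 mmHg → rank 1.5.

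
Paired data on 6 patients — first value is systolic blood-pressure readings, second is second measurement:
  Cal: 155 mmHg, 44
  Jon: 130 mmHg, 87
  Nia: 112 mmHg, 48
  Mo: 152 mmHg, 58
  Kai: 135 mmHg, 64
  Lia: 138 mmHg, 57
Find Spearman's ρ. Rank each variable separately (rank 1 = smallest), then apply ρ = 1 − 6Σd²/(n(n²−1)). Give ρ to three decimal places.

-0.371

Ranks of variable 1: 6, 2, 1, 5, 3, 4
Ranks of variable 2: 1, 6, 2, 4, 5, 3
d = r₁ − r₂: 5, -4, -1, 1, -2, 1
d²: 25, 16, 1, 1, 4, 1; Σd² = 48
ρ = 1 − 6·48/(6·35) = 1 − 288/210 = -0.371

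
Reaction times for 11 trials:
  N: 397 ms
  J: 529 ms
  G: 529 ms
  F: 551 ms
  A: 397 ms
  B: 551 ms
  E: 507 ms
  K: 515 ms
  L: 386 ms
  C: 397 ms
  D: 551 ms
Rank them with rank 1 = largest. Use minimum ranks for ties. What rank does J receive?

Sorted (descending): 551, 551, 551, 529, 529, 515, 507, 397, 397, 397, 386
The 3 values of 551 occupy positions 1–3 → each gets rank 1.
The 2 values of 529 occupy positions 4–5 → each gets rank 4.
The 3 values of 397 occupy positions 8–10 → each gets rank 8.
J has value 529 ms → rank 4.

4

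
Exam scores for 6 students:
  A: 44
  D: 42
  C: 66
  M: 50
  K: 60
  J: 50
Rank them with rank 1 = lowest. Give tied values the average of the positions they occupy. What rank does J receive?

3.5

Sorted (ascending): 42, 44, 50, 50, 60, 66
The 2 values of 50 occupy positions 3–4 → average rank (3+4)/2 = 3.5.
J has value 50 → rank 3.5.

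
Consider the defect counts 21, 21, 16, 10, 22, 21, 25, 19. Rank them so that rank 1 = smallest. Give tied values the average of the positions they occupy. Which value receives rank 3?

Sorted (ascending): 10, 16, 19, 21, 21, 21, 22, 25
The 3 values of 21 occupy positions 4–6 → average rank 5.
Rank 3 → value 19.

19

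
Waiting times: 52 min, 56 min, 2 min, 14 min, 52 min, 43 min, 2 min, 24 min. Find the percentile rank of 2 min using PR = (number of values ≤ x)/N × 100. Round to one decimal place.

N = 8.
Strictly below 2: 0. Equal to 2: 2.
PR = 2/8 × 100 = 25.0

25.0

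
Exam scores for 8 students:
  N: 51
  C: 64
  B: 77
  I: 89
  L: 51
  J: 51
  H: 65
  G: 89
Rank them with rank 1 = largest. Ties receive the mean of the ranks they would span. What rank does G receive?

Sorted (descending): 89, 89, 77, 65, 64, 51, 51, 51
The 2 values of 89 occupy positions 1–2 → average rank (1+2)/2 = 1.5.
The 3 values of 51 occupy positions 6–8 → average rank 7.
G has value 89 → rank 1.5.

1.5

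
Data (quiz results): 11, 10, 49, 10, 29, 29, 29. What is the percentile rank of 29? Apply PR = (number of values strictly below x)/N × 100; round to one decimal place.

42.9

N = 7.
Strictly below 29: 3. Equal to 29: 3.
PR = 3/7 × 100 = 42.9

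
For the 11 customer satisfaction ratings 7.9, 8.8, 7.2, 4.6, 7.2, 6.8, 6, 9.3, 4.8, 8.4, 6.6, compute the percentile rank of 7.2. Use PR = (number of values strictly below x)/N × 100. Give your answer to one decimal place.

N = 11.
Strictly below 7.2: 5. Equal to 7.2: 2.
PR = 5/11 × 100 = 45.5

45.5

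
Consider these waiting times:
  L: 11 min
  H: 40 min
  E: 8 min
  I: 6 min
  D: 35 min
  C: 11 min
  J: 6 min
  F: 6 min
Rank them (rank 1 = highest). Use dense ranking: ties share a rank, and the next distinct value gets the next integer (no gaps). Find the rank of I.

Sorted (descending): 40, 35, 11, 11, 8, 6, 6, 6
The 2 values of 11 share dense rank 3.
The 3 values of 6 share dense rank 5.
Remaining distinct values take the next consecutive integers.
I has value 6 min → rank 5.

5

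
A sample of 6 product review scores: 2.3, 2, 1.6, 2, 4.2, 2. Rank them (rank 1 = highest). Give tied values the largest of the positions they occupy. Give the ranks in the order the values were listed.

2, 5, 6, 5, 1, 5

Sorted (descending): 4.2, 2.3, 2, 2, 2, 1.6
The 3 values of 2 occupy positions 3–5 → each gets rank 5.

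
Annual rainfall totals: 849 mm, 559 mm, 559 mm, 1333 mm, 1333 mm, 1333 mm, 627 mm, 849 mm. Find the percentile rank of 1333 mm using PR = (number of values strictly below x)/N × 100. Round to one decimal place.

62.5

N = 8.
Strictly below 1333: 5. Equal to 1333: 3.
PR = 5/8 × 100 = 62.5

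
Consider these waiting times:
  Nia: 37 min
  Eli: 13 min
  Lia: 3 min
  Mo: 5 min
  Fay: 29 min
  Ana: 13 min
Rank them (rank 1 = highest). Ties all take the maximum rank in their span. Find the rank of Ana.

Sorted (descending): 37, 29, 13, 13, 5, 3
The 2 values of 13 occupy positions 3–4 → each gets rank 4.
Ana has value 13 min → rank 4.

4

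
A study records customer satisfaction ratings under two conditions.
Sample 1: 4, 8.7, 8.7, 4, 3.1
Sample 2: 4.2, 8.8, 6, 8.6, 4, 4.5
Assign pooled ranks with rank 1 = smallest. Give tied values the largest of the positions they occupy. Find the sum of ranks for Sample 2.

Sorted (ascending): 3.1, 4, 4, 4, 4.2, 4.5, 6, 8.6, 8.7, 8.7, 8.8
The 3 values of 4 occupy positions 2–4 → each gets rank 4.
The 2 values of 8.7 occupy positions 9–10 → each gets rank 10.
Sample 2 values → pooled ranks: 4.2→5, 8.8→11, 6→7, 8.6→8, 4→4, 4.5→6
Rank sum = 5 + 11 + 7 + 8 + 4 + 6 = 41

41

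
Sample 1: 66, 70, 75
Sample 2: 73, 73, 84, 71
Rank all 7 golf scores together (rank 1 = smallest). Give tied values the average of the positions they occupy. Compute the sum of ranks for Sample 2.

19

Sorted (ascending): 66, 70, 71, 73, 73, 75, 84
The 2 values of 73 occupy positions 4–5 → average rank (4+5)/2 = 4.5.
Sample 2 values → pooled ranks: 73→4.5, 73→4.5, 84→7, 71→3
Rank sum = 4.5 + 4.5 + 7 + 3 = 19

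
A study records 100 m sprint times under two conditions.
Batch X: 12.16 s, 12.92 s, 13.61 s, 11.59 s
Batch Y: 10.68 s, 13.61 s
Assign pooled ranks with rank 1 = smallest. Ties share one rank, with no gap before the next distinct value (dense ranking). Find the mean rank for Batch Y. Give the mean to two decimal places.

Sorted (ascending): 10.68, 11.59, 12.16, 12.92, 13.61, 13.61
The 2 values of 13.61 share dense rank 5.
Remaining distinct values take the next consecutive integers.
Batch Y values → pooled ranks: 10.68→1, 13.61→5
Mean rank = (1 + 5) / 2 = 3.00

3.00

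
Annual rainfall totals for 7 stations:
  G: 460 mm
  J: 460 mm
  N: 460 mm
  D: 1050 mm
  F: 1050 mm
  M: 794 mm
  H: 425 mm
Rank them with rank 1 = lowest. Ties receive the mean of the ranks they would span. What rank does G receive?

3

Sorted (ascending): 425, 460, 460, 460, 794, 1050, 1050
The 3 values of 460 occupy positions 2–4 → average rank 3.
The 2 values of 1050 occupy positions 6–7 → average rank (6+7)/2 = 6.5.
G has value 460 mm → rank 3.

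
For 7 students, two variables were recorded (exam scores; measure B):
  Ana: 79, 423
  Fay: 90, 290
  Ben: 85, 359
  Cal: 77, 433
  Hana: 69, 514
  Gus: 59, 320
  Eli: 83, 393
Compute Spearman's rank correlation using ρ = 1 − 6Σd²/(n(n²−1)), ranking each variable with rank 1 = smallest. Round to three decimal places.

-0.464

Ranks of variable 1: 4, 7, 6, 3, 2, 1, 5
Ranks of variable 2: 5, 1, 3, 6, 7, 2, 4
d = r₁ − r₂: -1, 6, 3, -3, -5, -1, 1
d²: 1, 36, 9, 9, 25, 1, 1; Σd² = 82
ρ = 1 − 6·82/(7·48) = 1 − 492/336 = -0.464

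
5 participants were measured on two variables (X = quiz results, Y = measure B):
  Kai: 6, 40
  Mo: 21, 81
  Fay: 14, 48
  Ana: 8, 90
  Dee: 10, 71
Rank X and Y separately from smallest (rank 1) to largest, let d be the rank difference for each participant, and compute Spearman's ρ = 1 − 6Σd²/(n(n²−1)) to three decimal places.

Ranks of variable 1: 1, 5, 4, 2, 3
Ranks of variable 2: 1, 4, 2, 5, 3
d = r₁ − r₂: 0, 1, 2, -3, 0
d²: 0, 1, 4, 9, 0; Σd² = 14
ρ = 1 − 6·14/(5·24) = 1 − 84/120 = 0.300

0.300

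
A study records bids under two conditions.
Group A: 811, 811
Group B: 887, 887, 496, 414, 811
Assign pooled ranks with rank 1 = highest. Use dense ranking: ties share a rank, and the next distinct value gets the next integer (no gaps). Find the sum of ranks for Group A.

4

Sorted (descending): 887, 887, 811, 811, 811, 496, 414
The 2 values of 887 share dense rank 1.
The 3 values of 811 share dense rank 2.
Remaining distinct values take the next consecutive integers.
Group A values → pooled ranks: 811→2, 811→2
Rank sum = 2 + 2 = 4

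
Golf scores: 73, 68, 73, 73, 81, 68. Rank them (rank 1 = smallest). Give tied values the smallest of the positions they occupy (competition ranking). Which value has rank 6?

Sorted (ascending): 68, 68, 73, 73, 73, 81
The 2 values of 68 occupy positions 1–2 → each gets rank 1.
The 3 values of 73 occupy positions 3–5 → each gets rank 3.
Rank 6 → value 81.

81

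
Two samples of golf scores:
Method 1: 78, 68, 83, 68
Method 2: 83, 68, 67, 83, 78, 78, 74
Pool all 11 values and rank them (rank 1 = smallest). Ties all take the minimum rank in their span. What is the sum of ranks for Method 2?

Sorted (ascending): 67, 68, 68, 68, 74, 78, 78, 78, 83, 83, 83
The 3 values of 68 occupy positions 2–4 → each gets rank 2.
The 3 values of 78 occupy positions 6–8 → each gets rank 6.
The 3 values of 83 occupy positions 9–11 → each gets rank 9.
Method 2 values → pooled ranks: 83→9, 68→2, 67→1, 83→9, 78→6, 78→6, 74→5
Rank sum = 9 + 2 + 1 + 9 + 6 + 6 + 5 = 38

38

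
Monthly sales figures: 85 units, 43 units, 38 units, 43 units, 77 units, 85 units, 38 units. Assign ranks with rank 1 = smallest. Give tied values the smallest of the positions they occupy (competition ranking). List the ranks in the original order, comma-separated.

Sorted (ascending): 38, 38, 43, 43, 77, 85, 85
The 2 values of 38 occupy positions 1–2 → each gets rank 1.
The 2 values of 43 occupy positions 3–4 → each gets rank 3.
The 2 values of 85 occupy positions 6–7 → each gets rank 6.

6, 3, 1, 3, 5, 6, 1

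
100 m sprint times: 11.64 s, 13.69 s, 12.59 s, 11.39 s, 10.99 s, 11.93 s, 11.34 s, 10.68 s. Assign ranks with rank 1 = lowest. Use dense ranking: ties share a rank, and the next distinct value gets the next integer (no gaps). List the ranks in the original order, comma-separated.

5, 8, 7, 4, 2, 6, 3, 1

Sorted (ascending): 10.68, 10.99, 11.34, 11.39, 11.64, 11.93, 12.59, 13.69
No ties — each value takes its position as its rank.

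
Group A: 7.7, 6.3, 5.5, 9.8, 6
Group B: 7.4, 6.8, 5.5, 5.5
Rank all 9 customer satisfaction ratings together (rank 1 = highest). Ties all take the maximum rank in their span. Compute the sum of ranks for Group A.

23

Sorted (descending): 9.8, 7.7, 7.4, 6.8, 6.3, 6, 5.5, 5.5, 5.5
The 3 values of 5.5 occupy positions 7–9 → each gets rank 9.
Group A values → pooled ranks: 7.7→2, 6.3→5, 5.5→9, 9.8→1, 6→6
Rank sum = 2 + 5 + 9 + 1 + 6 = 23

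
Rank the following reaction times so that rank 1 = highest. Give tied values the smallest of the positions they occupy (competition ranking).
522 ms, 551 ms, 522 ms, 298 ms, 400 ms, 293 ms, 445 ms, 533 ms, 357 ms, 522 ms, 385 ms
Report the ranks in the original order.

3, 1, 3, 10, 7, 11, 6, 2, 9, 3, 8

Sorted (descending): 551, 533, 522, 522, 522, 445, 400, 385, 357, 298, 293
The 3 values of 522 occupy positions 3–5 → each gets rank 3.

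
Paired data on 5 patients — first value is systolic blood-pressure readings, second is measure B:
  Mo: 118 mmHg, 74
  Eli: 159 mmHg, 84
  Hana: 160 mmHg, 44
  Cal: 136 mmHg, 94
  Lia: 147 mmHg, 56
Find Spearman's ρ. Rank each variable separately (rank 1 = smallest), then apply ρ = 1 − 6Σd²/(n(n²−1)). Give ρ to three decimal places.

Ranks of variable 1: 1, 4, 5, 2, 3
Ranks of variable 2: 3, 4, 1, 5, 2
d = r₁ − r₂: -2, 0, 4, -3, 1
d²: 4, 0, 16, 9, 1; Σd² = 30
ρ = 1 − 6·30/(5·24) = 1 − 180/120 = -0.500

-0.500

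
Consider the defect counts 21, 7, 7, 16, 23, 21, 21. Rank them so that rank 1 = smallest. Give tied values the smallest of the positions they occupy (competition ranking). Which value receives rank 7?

23

Sorted (ascending): 7, 7, 16, 21, 21, 21, 23
The 2 values of 7 occupy positions 1–2 → each gets rank 1.
The 3 values of 21 occupy positions 4–6 → each gets rank 4.
Rank 7 → value 23.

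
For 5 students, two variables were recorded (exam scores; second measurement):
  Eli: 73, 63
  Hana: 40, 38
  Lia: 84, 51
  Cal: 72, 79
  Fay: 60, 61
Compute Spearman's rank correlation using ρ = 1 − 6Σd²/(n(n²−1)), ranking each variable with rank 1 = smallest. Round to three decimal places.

Ranks of variable 1: 4, 1, 5, 3, 2
Ranks of variable 2: 4, 1, 2, 5, 3
d = r₁ − r₂: 0, 0, 3, -2, -1
d²: 0, 0, 9, 4, 1; Σd² = 14
ρ = 1 − 6·14/(5·24) = 1 − 84/120 = 0.300

0.300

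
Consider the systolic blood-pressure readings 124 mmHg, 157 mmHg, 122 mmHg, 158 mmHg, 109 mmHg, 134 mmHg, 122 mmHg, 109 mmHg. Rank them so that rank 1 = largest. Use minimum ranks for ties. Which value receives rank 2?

Sorted (descending): 158, 157, 134, 124, 122, 122, 109, 109
The 2 values of 122 occupy positions 5–6 → each gets rank 5.
The 2 values of 109 occupy positions 7–8 → each gets rank 7.
Rank 2 → value 157.

157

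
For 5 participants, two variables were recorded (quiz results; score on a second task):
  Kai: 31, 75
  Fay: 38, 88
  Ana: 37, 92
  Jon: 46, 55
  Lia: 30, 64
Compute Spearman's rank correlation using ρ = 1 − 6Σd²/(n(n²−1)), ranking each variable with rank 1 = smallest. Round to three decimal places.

-0.100

Ranks of variable 1: 2, 4, 3, 5, 1
Ranks of variable 2: 3, 4, 5, 1, 2
d = r₁ − r₂: -1, 0, -2, 4, -1
d²: 1, 0, 4, 16, 1; Σd² = 22
ρ = 1 − 6·22/(5·24) = 1 − 132/120 = -0.100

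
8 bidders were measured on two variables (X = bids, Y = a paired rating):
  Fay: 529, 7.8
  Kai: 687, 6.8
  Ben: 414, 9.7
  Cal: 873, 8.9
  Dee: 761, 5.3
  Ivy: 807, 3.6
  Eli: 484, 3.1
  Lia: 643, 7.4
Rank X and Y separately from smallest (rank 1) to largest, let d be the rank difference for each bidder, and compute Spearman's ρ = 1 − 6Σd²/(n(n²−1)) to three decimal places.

-0.143

Ranks of variable 1: 3, 5, 1, 8, 6, 7, 2, 4
Ranks of variable 2: 6, 4, 8, 7, 3, 2, 1, 5
d = r₁ − r₂: -3, 1, -7, 1, 3, 5, 1, -1
d²: 9, 1, 49, 1, 9, 25, 1, 1; Σd² = 96
ρ = 1 − 6·96/(8·63) = 1 − 576/504 = -0.143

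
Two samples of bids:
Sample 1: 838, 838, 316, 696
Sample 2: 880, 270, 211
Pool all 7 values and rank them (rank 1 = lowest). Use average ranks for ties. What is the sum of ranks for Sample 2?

10

Sorted (ascending): 211, 270, 316, 696, 838, 838, 880
The 2 values of 838 occupy positions 5–6 → average rank (5+6)/2 = 5.5.
Sample 2 values → pooled ranks: 880→7, 270→2, 211→1
Rank sum = 7 + 2 + 1 = 10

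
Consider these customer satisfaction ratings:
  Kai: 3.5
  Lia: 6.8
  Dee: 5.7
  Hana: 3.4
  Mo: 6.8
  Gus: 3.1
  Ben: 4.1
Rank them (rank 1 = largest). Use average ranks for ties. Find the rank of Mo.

Sorted (descending): 6.8, 6.8, 5.7, 4.1, 3.5, 3.4, 3.1
The 2 values of 6.8 occupy positions 1–2 → average rank (1+2)/2 = 1.5.
Mo has value 6.8 → rank 1.5.

1.5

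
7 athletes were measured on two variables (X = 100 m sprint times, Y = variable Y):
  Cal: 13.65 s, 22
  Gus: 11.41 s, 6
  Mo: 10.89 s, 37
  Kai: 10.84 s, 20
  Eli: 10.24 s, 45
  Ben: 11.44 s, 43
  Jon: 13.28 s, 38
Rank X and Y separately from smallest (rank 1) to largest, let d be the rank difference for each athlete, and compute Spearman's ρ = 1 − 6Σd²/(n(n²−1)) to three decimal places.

-0.143

Ranks of variable 1: 7, 4, 3, 2, 1, 5, 6
Ranks of variable 2: 3, 1, 4, 2, 7, 6, 5
d = r₁ − r₂: 4, 3, -1, 0, -6, -1, 1
d²: 16, 9, 1, 0, 36, 1, 1; Σd² = 64
ρ = 1 − 6·64/(7·48) = 1 − 384/336 = -0.143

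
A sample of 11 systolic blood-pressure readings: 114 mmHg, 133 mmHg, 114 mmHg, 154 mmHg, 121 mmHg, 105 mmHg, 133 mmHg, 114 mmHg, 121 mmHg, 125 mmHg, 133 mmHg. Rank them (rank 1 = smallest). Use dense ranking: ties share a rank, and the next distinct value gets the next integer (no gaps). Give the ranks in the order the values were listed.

Sorted (ascending): 105, 114, 114, 114, 121, 121, 125, 133, 133, 133, 154
The 3 values of 114 share dense rank 2.
The 2 values of 121 share dense rank 3.
The 3 values of 133 share dense rank 5.
Remaining distinct values take the next consecutive integers.

2, 5, 2, 6, 3, 1, 5, 2, 3, 4, 5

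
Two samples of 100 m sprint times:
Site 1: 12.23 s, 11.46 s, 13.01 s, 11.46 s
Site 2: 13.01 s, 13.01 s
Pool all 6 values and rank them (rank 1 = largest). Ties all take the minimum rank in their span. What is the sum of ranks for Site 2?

2

Sorted (descending): 13.01, 13.01, 13.01, 12.23, 11.46, 11.46
The 3 values of 13.01 occupy positions 1–3 → each gets rank 1.
The 2 values of 11.46 occupy positions 5–6 → each gets rank 5.
Site 2 values → pooled ranks: 13.01→1, 13.01→1
Rank sum = 1 + 1 = 2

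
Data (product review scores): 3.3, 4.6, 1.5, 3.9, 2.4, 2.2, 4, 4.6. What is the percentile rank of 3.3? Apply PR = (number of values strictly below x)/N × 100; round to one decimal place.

N = 8.
Strictly below 3.3: 3. Equal to 3.3: 1.
PR = 3/8 × 100 = 37.5

37.5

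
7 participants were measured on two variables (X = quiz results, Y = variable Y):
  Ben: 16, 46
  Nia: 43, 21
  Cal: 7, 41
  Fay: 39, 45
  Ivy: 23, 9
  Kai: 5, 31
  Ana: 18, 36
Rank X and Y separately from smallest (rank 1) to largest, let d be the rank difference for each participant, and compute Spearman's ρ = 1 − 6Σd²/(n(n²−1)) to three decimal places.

-0.250

Ranks of variable 1: 3, 7, 2, 6, 5, 1, 4
Ranks of variable 2: 7, 2, 5, 6, 1, 3, 4
d = r₁ − r₂: -4, 5, -3, 0, 4, -2, 0
d²: 16, 25, 9, 0, 16, 4, 0; Σd² = 70
ρ = 1 − 6·70/(7·48) = 1 − 420/336 = -0.250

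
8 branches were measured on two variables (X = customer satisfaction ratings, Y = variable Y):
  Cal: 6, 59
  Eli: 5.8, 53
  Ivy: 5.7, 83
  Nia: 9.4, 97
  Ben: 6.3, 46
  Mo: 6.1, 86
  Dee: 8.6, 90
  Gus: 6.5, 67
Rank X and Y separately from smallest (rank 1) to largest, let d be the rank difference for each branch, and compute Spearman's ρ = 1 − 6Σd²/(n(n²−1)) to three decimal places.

0.524

Ranks of variable 1: 3, 2, 1, 8, 5, 4, 7, 6
Ranks of variable 2: 3, 2, 5, 8, 1, 6, 7, 4
d = r₁ − r₂: 0, 0, -4, 0, 4, -2, 0, 2
d²: 0, 0, 16, 0, 16, 4, 0, 4; Σd² = 40
ρ = 1 − 6·40/(8·63) = 1 − 240/504 = 0.524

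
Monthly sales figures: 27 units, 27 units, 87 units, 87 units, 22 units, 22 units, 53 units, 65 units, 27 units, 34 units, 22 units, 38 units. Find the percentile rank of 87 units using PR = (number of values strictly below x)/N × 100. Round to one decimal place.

83.3

N = 12.
Strictly below 87: 10. Equal to 87: 2.
PR = 10/12 × 100 = 83.3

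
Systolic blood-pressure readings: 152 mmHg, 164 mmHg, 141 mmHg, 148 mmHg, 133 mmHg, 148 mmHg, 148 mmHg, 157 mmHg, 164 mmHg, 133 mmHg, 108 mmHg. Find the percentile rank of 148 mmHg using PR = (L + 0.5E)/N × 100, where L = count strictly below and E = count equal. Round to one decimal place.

50.0

N = 11.
Strictly below 148: 4. Equal to 148: 3.
PR = (4 + 0.5·3)/11 × 100 = 50.0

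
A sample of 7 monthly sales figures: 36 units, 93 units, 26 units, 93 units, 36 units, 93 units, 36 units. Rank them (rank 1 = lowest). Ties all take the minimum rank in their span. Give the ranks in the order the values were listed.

2, 5, 1, 5, 2, 5, 2

Sorted (ascending): 26, 36, 36, 36, 93, 93, 93
The 3 values of 36 occupy positions 2–4 → each gets rank 2.
The 3 values of 93 occupy positions 5–7 → each gets rank 5.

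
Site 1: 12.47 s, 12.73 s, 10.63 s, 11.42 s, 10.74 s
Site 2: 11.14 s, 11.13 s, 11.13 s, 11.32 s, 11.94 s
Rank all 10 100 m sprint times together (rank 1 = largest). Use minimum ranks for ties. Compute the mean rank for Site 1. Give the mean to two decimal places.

Sorted (descending): 12.73, 12.47, 11.94, 11.42, 11.32, 11.14, 11.13, 11.13, 10.74, 10.63
The 2 values of 11.13 occupy positions 7–8 → each gets rank 7.
Site 1 values → pooled ranks: 12.47→2, 12.73→1, 10.63→10, 11.42→4, 10.74→9
Mean rank = (2 + 1 + 10 + 4 + 9) / 5 = 5.20

5.20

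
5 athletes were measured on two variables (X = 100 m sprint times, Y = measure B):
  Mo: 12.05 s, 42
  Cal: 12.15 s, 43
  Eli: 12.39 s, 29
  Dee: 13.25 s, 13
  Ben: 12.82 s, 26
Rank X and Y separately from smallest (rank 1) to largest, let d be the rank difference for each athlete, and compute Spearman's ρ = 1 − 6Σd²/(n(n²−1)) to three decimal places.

-0.900

Ranks of variable 1: 1, 2, 3, 5, 4
Ranks of variable 2: 4, 5, 3, 1, 2
d = r₁ − r₂: -3, -3, 0, 4, 2
d²: 9, 9, 0, 16, 4; Σd² = 38
ρ = 1 − 6·38/(5·24) = 1 − 228/120 = -0.900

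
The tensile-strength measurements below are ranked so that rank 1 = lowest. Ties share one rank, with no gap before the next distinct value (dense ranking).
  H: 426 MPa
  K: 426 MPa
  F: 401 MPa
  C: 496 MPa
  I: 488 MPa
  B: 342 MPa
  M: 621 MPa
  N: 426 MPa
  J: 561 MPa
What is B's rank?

1

Sorted (ascending): 342, 401, 426, 426, 426, 488, 496, 561, 621
The 3 values of 426 share dense rank 3.
Remaining distinct values take the next consecutive integers.
B has value 342 MPa → rank 1.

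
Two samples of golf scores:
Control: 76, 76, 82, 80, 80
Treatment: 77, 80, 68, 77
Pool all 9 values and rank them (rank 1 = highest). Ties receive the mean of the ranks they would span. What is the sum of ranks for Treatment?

23

Sorted (descending): 82, 80, 80, 80, 77, 77, 76, 76, 68
The 3 values of 80 occupy positions 2–4 → average rank 3.
The 2 values of 77 occupy positions 5–6 → average rank (5+6)/2 = 5.5.
The 2 values of 76 occupy positions 7–8 → average rank (7+8)/2 = 7.5.
Treatment values → pooled ranks: 77→5.5, 80→3, 68→9, 77→5.5
Rank sum = 5.5 + 3 + 9 + 5.5 = 23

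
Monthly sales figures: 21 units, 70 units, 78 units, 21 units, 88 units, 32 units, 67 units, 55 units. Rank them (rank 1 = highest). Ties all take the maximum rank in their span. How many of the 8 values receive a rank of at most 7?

Sorted (descending): 88, 78, 70, 67, 55, 32, 21, 21
The 2 values of 21 occupy positions 7–8 → each gets rank 8.
Ranks ≤ 7: {1, 2, 3, 4, 5, 6} → 6 values.

6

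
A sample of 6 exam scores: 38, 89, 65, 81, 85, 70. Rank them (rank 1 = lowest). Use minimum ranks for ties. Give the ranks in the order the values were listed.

1, 6, 2, 4, 5, 3

Sorted (ascending): 38, 65, 70, 81, 85, 89
No ties — each value takes its position as its rank.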